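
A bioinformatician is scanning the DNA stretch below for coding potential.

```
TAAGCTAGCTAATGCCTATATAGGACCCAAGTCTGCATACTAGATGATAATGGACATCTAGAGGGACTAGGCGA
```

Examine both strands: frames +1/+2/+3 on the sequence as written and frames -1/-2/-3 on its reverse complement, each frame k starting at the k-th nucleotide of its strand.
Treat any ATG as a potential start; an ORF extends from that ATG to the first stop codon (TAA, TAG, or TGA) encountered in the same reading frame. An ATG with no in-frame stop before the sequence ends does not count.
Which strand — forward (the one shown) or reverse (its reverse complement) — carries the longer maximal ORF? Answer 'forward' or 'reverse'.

reverse

Reverse complement (5'→3'): TCGCCTAGTCCCTCTAGATGTCCATTATCATCTAGTATGCAGACTTGGGTCCTATATAGGCATTAGCTAGCTTA
Frame +1: TAA GCT AGC TAA TGC CTA TAT AGG ACC CAA GTC TGC ATA CTA GAT GAT AAT GGA CAT CTA GAG GGA CTA GGC — no ATG→stop ORF.
Frame +2: AAG CTA GCT AAT GCC TAT ATA GGA CCC AAG TCT GCA TAC TAG ATG ATA ATG GAC ATC TAG AGG GAC TAG GCG — ATG at 44, stop TAG at 59 → 18 nt; ATG at 50, stop TAG at 59 → 12 nt.
Frame +3: AGC TAG CTA ATG CCT ATA TAG GAC CCA AGT CTG CAT ACT AGA TGA TAA TGG ACA TCT AGA GGG ACT AGG CGA — ATG at 12, stop TAG at 21 → 12 nt.
Frame -1: TCG CCT AGT CCC TCT AGA TGT CCA TTA TCA TCT AGT ATG CAG ACT TGG GTC CTA TAT AGG CAT TAG CTA GCT — ATG at 37, stop TAG at 64 → 30 nt.
Frame -2: CGC CTA GTC CCT CTA GAT GTC CAT TAT CAT CTA GTA TGC AGA CTT GGG TCC TAT ATA GGC ATT AGC TAG CTT — no ATG→stop ORF.
Frame -3: GCC TAG TCC CTC TAG ATG TCC ATT ATC ATC TAG TAT GCA GAC TTG GGT CCT ATA TAG GCA TTA GCT AGC TTA — ATG at 18, stop TAG at 33 → 18 nt.
Forward-strand max 18 nt; reverse-strand max 30 nt. The reverse strand has the longer ORF.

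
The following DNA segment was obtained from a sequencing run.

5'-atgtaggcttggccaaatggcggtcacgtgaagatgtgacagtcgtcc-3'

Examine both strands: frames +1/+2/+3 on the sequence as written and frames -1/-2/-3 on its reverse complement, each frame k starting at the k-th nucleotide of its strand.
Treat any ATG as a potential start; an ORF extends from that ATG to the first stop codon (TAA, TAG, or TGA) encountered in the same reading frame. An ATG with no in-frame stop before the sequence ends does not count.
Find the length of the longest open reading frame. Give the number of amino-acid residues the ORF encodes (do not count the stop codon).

4

Reverse complement (5'→3'): GGACGACTGTCACATCTTCACGTGACCGCCATTTGGCCAAGCCTACAT
Frame +1: ATG TAG GCT TGG CCA AAT GGC GGT CAC GTG AAG ATG TGA CAG TCG TCC — ATG at 1, stop TAG at 4 → 6 nt; ATG at 34, stop TGA at 37 → 6 nt.
Frame +2: TGT AGG CTT GGC CAA ATG GCG GTC ACG TGA AGA TGT GAC AGT CGT — ATG at 17, stop TGA at 29 → 15 nt.
Frame +3: GTA GGC TTG GCC AAA TGG CGG TCA CGT GAA GAT GTG ACA GTC GTC — no ATG→stop ORF.
Frame -1: GGA CGA CTG TCA CAT CTT CAC GTG ACC GCC ATT TGG CCA AGC CTA CAT — no ATG→stop ORF.
Frame -2: GAC GAC TGT CAC ATC TTC ACG TGA CCG CCA TTT GGC CAA GCC TAC — no ATG→stop ORF.
Frame -3: ACG ACT GTC ACA TCT TCA CGT GAC CGC CAT TTG GCC AAG CCT ACA — no ATG→stop ORF.
Longest: frame +2, positions 17–31, 15 nt = 5 codons = 4 aa. → 4 amino acids.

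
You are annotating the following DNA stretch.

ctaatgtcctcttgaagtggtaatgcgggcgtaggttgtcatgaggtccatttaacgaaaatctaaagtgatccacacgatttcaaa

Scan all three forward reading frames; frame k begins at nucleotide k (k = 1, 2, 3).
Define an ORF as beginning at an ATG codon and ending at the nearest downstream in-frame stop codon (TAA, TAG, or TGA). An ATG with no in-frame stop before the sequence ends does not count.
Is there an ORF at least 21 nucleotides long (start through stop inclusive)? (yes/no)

no

Frame 1: CTA ATG TCC TCT TGA AGT GGT AAT GCG GGC GTA GGT TGT CAT GAG GTC CAT TTA ACG AAA ATC TAA AGT GAT CCA CAC GAT TTC AAA — ATG at 4, stop TGA at 13 → 12 nt.
Frame 2: TAA TGT CCT CTT GAA GTG GTA ATG CGG GCG TAG GTT GTC ATG AGG TCC ATT TAA CGA AAA TCT AAA GTG ATC CAC ACG ATT TCA — ATG at 23, stop TAG at 32 → 12 nt; ATG at 41, stop TAA at 53 → 15 nt.
Frame 3: AAT GTC CTC TTG AAG TGG TAA TGC GGG CGT AGG TTG TCA TGA GGT CCA TTT AAC GAA AAT CTA AAG TGA TCC ACA CGA TTT CAA — no ATG→stop ORF.
Largest ORF found is 15 nucleotides < 21, so no.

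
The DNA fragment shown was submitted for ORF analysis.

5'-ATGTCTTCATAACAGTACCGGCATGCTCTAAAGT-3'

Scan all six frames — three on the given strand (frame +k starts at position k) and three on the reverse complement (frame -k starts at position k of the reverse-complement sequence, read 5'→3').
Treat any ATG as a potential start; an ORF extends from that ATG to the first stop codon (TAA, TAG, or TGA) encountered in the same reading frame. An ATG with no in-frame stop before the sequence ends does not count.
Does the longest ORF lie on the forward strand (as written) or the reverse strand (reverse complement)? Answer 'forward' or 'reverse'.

reverse

Reverse complement (5'→3'): ACTTTAGAGCATGCCGGTACTGTTATGAAGACAT
Frame +1: ATG TCT TCA TAA CAG TAC CGG CAT GCT CTA AAG — ATG at 1, stop TAA at 10 → 12 nt.
Frame +2: TGT CTT CAT AAC AGT ACC GGC ATG CTC TAA AGT — ATG at 23, stop TAA at 29 → 9 nt.
Frame +3: GTC TTC ATA ACA GTA CCG GCA TGC TCT AAA — no ATG→stop ORF.
Frame -1: ACT TTA GAG CAT GCC GGT ACT GTT ATG AAG ACA — no ATG→stop ORF.
Frame -2: CTT TAG AGC ATG CCG GTA CTG TTA TGA AGA CAT — ATG at 11, stop TGA at 26 → 18 nt.
Frame -3: TTT AGA GCA TGC CGG TAC TGT TAT GAA GAC — no ATG→stop ORF.
Forward-strand max 12 nt; reverse-strand max 18 nt. The reverse strand has the longer ORF.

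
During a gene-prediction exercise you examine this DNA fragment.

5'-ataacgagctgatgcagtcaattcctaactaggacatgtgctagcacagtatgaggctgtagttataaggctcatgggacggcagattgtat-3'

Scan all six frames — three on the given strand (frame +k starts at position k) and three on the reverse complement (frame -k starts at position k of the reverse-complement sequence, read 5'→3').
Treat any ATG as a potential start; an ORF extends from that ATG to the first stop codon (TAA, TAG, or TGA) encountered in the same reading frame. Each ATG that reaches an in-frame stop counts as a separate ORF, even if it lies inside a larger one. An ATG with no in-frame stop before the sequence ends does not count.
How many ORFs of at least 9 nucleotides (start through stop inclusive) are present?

Reverse complement (5'→3'): ATACAATCTGCCGTCCCATGAGCCTTATAACTACAGCCTCATACTGTGCTAGCACATGTCCTAGTTAGGAATTGACTGCATCAGCTCGTTAT
Frame +1: ATA ACG AGC TGA TGC AGT CAA TTC CTA ACT AGG ACA TGT GCT AGC ACA GTA TGA GGC TGT AGT TAT AAG GCT CAT GGG ACG GCA GAT TGT — no ATG→stop ORF.
Frame +2: TAA CGA GCT GAT GCA GTC AAT TCC TAA CTA GGA CAT GTG CTA GCA CAG TAT GAG GCT GTA GTT ATA AGG CTC ATG GGA CGG CAG ATT GTA — no ATG→stop ORF.
Frame +3: AAC GAG CTG ATG CAG TCA ATT CCT AAC TAG GAC ATG TGC TAG CAC AGT ATG AGG CTG TAG TTA TAA GGC TCA TGG GAC GGC AGA TTG TAT — ATG at 12, stop TAG at 30 → 21 nt; ATG at 36, stop TAG at 42 → 9 nt; ATG at 51, stop TAG at 60 → 12 nt.
Frame -1: ATA CAA TCT GCC GTC CCA TGA GCC TTA TAA CTA CAG CCT CAT ACT GTG CTA GCA CAT GTC CTA GTT AGG AAT TGA CTG CAT CAG CTC GTT — no ATG→stop ORF.
Frame -2: TAC AAT CTG CCG TCC CAT GAG CCT TAT AAC TAC AGC CTC ATA CTG TGC TAG CAC ATG TCC TAG TTA GGA ATT GAC TGC ATC AGC TCG TTA — ATG at 56, stop TAG at 62 → 9 nt.
Frame -3: ACA ATC TGC CGT CCC ATG AGC CTT ATA ACT ACA GCC TCA TAC TGT GCT AGC ACA TGT CCT AGT TAG GAA TTG ACT GCA TCA GCT CGT TAT — ATG at 18, stop TAG at 66 → 51 nt.
ORFs ≥ 9 nucleotides: frame +3 12–32 (21 nucleotides), frame +3 36–44 (9 nucleotides), frame +3 51–62 (12 nucleotides), frame -2 56–64 (9 nucleotides), frame -3 18–68 (51 nucleotides). Count = 5.

5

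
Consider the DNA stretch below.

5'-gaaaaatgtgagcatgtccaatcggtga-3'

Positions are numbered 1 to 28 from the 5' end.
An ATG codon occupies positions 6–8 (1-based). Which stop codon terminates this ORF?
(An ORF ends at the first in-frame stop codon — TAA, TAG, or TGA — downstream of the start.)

TGA

Codons from position 6: ATG (6–8), TGA (9–11).
The first in-frame stop codon is TGA.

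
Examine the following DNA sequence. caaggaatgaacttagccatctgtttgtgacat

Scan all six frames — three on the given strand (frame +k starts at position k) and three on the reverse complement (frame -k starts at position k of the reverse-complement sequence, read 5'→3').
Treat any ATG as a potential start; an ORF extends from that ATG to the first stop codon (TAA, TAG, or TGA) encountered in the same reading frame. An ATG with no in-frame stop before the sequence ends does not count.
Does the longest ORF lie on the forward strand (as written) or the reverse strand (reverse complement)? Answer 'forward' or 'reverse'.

forward

Reverse complement (5'→3'): ATGTCACAAACAGATGGCTAAGTTCATTCCTTG
Frame +1: CAA GGA ATG AAC TTA GCC ATC TGT TTG TGA CAT — ATG at 7, stop TGA at 28 → 24 nt.
Frame +2: AAG GAA TGA ACT TAG CCA TCT GTT TGT GAC — no ATG→stop ORF.
Frame +3: AGG AAT GAA CTT AGC CAT CTG TTT GTG ACA — no ATG→stop ORF.
Frame -1: ATG TCA CAA ACA GAT GGC TAA GTT CAT TCC TTG — ATG at 1, stop TAA at 19 → 21 nt.
Frame -2: TGT CAC AAA CAG ATG GCT AAG TTC ATT CCT — no ATG→stop ORF.
Frame -3: GTC ACA AAC AGA TGG CTA AGT TCA TTC CTT — no ATG→stop ORF.
Forward-strand max 24 nt; reverse-strand max 21 nt. The forward strand has the longer ORF.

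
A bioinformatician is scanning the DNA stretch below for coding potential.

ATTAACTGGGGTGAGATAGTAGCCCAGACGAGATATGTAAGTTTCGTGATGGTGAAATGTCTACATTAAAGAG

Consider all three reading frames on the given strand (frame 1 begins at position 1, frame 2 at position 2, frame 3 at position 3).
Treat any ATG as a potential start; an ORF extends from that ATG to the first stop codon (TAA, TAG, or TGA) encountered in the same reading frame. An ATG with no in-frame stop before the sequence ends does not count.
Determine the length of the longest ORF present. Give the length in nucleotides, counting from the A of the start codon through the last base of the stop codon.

Frame 1: ATT AAC TGG GGT GAG ATA GTA GCC CAG ACG AGA TAT GTA AGT TTC GTG ATG GTG AAA TGT CTA CAT TAA AGA — ATG at 49, stop TAA at 67 → 21 nt.
Frame 2: TTA ACT GGG GTG AGA TAG TAG CCC AGA CGA GAT ATG TAA GTT TCG TGA TGG TGA AAT GTC TAC ATT AAA GAG — ATG at 35, stop TAA at 38 → 6 nt.
Frame 3: TAA CTG GGG TGA GAT AGT AGC CCA GAC GAG ATA TGT AAG TTT CGT GAT GGT GAA ATG TCT ACA TTA AAG — no ATG→stop ORF.
Longest: frame 1, positions 49–69, 21 nt = 7 codons = 6 aa. → 21 nucleotides.

21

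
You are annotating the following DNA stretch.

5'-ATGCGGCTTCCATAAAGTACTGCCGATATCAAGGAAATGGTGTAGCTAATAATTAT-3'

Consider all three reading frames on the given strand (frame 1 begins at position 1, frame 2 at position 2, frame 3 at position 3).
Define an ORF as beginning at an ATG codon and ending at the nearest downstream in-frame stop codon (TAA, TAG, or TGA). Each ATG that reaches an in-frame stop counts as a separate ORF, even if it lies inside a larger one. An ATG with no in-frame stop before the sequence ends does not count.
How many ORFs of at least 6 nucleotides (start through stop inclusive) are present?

Frame 1: ATG CGG CTT CCA TAA AGT ACT GCC GAT ATC AAG GAA ATG GTG TAG CTA ATA ATT — ATG at 1, stop TAA at 13 → 15 nt; ATG at 37, stop TAG at 43 → 9 nt.
Frame 2: TGC GGC TTC CAT AAA GTA CTG CCG ATA TCA AGG AAA TGG TGT AGC TAA TAA TTA — no ATG→stop ORF.
Frame 3: GCG GCT TCC ATA AAG TAC TGC CGA TAT CAA GGA AAT GGT GTA GCT AAT AAT TAT — no ATG→stop ORF.
ORFs ≥ 6 nucleotides: frame 1 1–15 (15 nucleotides), frame 1 37–45 (9 nucleotides). Count = 2.

2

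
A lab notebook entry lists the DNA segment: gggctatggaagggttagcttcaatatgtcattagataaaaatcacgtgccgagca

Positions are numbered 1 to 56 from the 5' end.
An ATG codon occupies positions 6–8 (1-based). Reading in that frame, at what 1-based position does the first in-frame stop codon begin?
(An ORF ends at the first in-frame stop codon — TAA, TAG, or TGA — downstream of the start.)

Codons from position 6: ATG (6–8), GAA (9–11), GGG (12–14), TTA (15–17), GCT (18–20), TCA (21–23), ATA (24–26), TGT (27–29), CAT (30–32), TAG (33–35).
TAG is a stop codon; it begins at position 33.

33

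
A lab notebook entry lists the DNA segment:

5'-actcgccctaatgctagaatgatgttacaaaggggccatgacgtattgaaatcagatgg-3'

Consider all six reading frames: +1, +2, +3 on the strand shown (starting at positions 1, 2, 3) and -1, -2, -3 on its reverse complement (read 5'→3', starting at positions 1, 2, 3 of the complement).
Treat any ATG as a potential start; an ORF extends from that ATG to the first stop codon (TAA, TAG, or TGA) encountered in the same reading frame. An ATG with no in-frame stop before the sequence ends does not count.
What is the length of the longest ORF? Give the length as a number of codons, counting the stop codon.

Reverse complement (5'→3'): CCATCTGATTTCAATACGTCATGGCCCCTTTGTAACATCATTCTAGCATTAGGGCGAGT
Frame +1: ACT CGC CCT AAT GCT AGA ATG ATG TTA CAA AGG GGC CAT GAC GTA TTG AAA TCA GAT — no ATG→stop ORF.
Frame +2: CTC GCC CTA ATG CTA GAA TGA TGT TAC AAA GGG GCC ATG ACG TAT TGA AAT CAG ATG — ATG at 11, stop TGA at 20 → 12 nt; ATG at 38, stop TGA at 47 → 12 nt.
Frame +3: TCG CCC TAA TGC TAG AAT GAT GTT ACA AAG GGG CCA TGA CGT ATT GAA ATC AGA TGG — no ATG→stop ORF.
Frame -1: CCA TCT GAT TTC AAT ACG TCA TGG CCC CTT TGT AAC ATC ATT CTA GCA TTA GGG CGA — no ATG→stop ORF.
Frame -2: CAT CTG ATT TCA ATA CGT CAT GGC CCC TTT GTA ACA TCA TTC TAG CAT TAG GGC GAG — no ATG→stop ORF.
Frame -3: ATC TGA TTT CAA TAC GTC ATG GCC CCT TTG TAA CAT CAT TCT AGC ATT AGG GCG AGT — ATG at 21, stop TAA at 33 → 15 nt.
Longest: frame -3, positions 21–35, 15 nt = 5 codons = 4 aa. → 5 codons.

5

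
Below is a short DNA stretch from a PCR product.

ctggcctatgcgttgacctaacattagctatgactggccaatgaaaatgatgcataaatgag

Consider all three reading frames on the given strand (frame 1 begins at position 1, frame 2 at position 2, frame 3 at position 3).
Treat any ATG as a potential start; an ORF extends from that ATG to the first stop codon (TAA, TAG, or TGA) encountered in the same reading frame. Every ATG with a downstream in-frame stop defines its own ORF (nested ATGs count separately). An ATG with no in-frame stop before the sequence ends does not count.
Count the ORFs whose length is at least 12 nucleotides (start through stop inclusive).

4

Frame 1: CTG GCC TAT GCG TTG ACC TAA CAT TAG CTA TGA CTG GCC AAT GAA AAT GAT GCA TAA ATG — no ATG→stop ORF.
Frame 2: TGG CCT ATG CGT TGA CCT AAC ATT AGC TAT GAC TGG CCA ATG AAA ATG ATG CAT AAA TGA — ATG at 8, stop TGA at 14 → 9 nt; ATG at 41, stop TGA at 59 → 21 nt; ATG at 47, stop TGA at 59 → 15 nt; ATG at 50, stop TGA at 59 → 12 nt.
Frame 3: GGC CTA TGC GTT GAC CTA ACA TTA GCT ATG ACT GGC CAA TGA AAA TGA TGC ATA AAT GAG — ATG at 30, stop TGA at 42 → 15 nt.
ORFs ≥ 12 nucleotides: frame 2 41–61 (21 nucleotides), frame 2 47–61 (15 nucleotides), frame 2 50–61 (12 nucleotides), frame 3 30–44 (15 nucleotides). Count = 4.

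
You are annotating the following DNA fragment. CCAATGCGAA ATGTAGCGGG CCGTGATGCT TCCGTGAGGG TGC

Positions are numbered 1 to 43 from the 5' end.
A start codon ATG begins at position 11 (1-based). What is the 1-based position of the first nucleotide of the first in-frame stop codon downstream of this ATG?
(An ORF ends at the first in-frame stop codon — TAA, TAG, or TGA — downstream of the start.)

14

Codons from position 11: ATG (11–13), TAG (14–16).
TAG is a stop codon; it begins at position 14.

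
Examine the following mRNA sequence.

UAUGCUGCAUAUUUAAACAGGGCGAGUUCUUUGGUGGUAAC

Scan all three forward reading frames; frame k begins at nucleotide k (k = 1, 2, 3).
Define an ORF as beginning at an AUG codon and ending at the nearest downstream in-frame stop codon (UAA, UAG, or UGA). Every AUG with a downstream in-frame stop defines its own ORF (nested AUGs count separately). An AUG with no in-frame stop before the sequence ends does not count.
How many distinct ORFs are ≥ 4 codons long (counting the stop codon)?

1

Frame 1: UAU GCU GCA UAU UUA AAC AGG GCG AGU UCU UUG GUG GUA — no AUG→stop ORF.
Frame 2: AUG CUG CAU AUU UAA ACA GGG CGA GUU CUU UGG UGG UAA — AUG at 2, stop UAA at 14 → 15 nt.
Frame 3: UGC UGC AUA UUU AAA CAG GGC GAG UUC UUU GGU GGU AAC — no AUG→stop ORF.
ORFs ≥ 4 codons: frame 2 2–16 (5 codons). Count = 1.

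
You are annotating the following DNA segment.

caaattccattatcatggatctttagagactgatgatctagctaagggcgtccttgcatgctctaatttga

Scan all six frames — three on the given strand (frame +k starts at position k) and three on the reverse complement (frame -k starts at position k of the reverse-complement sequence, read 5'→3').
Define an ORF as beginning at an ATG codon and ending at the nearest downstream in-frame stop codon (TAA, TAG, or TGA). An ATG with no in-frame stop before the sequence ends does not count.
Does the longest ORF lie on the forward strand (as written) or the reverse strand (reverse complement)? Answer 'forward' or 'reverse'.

reverse

Reverse complement (5'→3'): TCAAATTAGAGCATGCAAGGACGCCCTTAGCTAGATCATCAGTCTCTAAAGATCCATGATAATGGAATTTG
Frame +1: CAA ATT CCA TTA TCA TGG ATC TTT AGA GAC TGA TGA TCT AGC TAA GGG CGT CCT TGC ATG CTC TAA TTT — ATG at 58, stop TAA at 64 → 9 nt.
Frame +2: AAA TTC CAT TAT CAT GGA TCT TTA GAG ACT GAT GAT CTA GCT AAG GGC GTC CTT GCA TGC TCT AAT TTG — no ATG→stop ORF.
Frame +3: AAT TCC ATT ATC ATG GAT CTT TAG AGA CTG ATG ATC TAG CTA AGG GCG TCC TTG CAT GCT CTA ATT TGA — ATG at 15, stop TAG at 24 → 12 nt; ATG at 33, stop TAG at 39 → 9 nt.
Frame -1: TCA AAT TAG AGC ATG CAA GGA CGC CCT TAG CTA GAT CAT CAG TCT CTA AAG ATC CAT GAT AAT GGA ATT — ATG at 13, stop TAG at 28 → 18 nt.
Frame -2: CAA ATT AGA GCA TGC AAG GAC GCC CTT AGC TAG ATC ATC AGT CTC TAA AGA TCC ATG ATA ATG GAA TTT — no ATG→stop ORF.
Frame -3: AAA TTA GAG CAT GCA AGG ACG CCC TTA GCT AGA TCA TCA GTC TCT AAA GAT CCA TGA TAA TGG AAT TTG — no ATG→stop ORF.
Forward-strand max 12 nt; reverse-strand max 18 nt. The reverse strand has the longer ORF.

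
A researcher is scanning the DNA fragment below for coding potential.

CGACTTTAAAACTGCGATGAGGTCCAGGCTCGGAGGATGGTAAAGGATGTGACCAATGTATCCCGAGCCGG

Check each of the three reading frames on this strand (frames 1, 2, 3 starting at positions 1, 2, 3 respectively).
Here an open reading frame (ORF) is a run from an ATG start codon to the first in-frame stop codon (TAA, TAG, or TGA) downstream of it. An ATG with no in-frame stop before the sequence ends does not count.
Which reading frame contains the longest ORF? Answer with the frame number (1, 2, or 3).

Frame 1: CGA CTT TAA AAC TGC GAT GAG GTC CAG GCT CGG AGG ATG GTA AAG GAT GTG ACC AAT GTA TCC CGA GCC — no ATG→stop ORF.
Frame 2: GAC TTT AAA ACT GCG ATG AGG TCC AGG CTC GGA GGA TGG TAA AGG ATG TGA CCA ATG TAT CCC GAG CCG — ATG at 17, stop TAA at 41 → 27 nt; ATG at 47, stop TGA at 50 → 6 nt.
Frame 3: ACT TTA AAA CTG CGA TGA GGT CCA GGC TCG GAG GAT GGT AAA GGA TGT GAC CAA TGT ATC CCG AGC CGG — no ATG→stop ORF.
Longest ORF is 27 nt in frame 2 (positions 17–43).

2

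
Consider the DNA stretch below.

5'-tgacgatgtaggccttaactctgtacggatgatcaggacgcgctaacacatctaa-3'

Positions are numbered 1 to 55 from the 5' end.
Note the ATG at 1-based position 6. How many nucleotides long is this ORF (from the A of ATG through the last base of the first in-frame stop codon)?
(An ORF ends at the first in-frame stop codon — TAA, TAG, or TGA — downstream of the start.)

Codons from position 6: ATG (6–8), TAG (9–11).
TAG is the first in-frame stop; ORF spans 6–11, 6 nucleotides.

6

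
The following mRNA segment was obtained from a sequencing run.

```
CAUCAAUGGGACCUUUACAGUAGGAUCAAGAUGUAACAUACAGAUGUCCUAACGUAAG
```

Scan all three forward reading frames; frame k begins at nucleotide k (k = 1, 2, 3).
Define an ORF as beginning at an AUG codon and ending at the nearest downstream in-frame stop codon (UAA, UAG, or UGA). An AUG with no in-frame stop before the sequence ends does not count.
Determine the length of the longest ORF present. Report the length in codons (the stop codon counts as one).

6

Frame 1: CAU CAA UGG GAC CUU UAC AGU AGG AUC AAG AUG UAA CAU ACA GAU GUC CUA ACG UAA — AUG at 31, stop UAA at 34 → 6 nt.
Frame 2: AUC AAU GGG ACC UUU ACA GUA GGA UCA AGA UGU AAC AUA CAG AUG UCC UAA CGU AAG — AUG at 44, stop UAA at 50 → 9 nt.
Frame 3: UCA AUG GGA CCU UUA CAG UAG GAU CAA GAU GUA ACA UAC AGA UGU CCU AAC GUA — AUG at 6, stop UAG at 21 → 18 nt.
Longest: frame 3, positions 6–23, 18 nt = 6 codons = 5 aa. → 6 codons.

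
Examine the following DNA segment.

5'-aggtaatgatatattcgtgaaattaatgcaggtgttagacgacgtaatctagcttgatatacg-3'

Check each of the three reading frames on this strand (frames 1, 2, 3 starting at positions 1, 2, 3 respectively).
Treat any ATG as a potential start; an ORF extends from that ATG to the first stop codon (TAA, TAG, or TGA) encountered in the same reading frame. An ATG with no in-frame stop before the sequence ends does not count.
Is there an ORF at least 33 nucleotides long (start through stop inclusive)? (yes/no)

no

Frame 1: AGG TAA TGA TAT ATT CGT GAA ATT AAT GCA GGT GTT AGA CGA CGT AAT CTA GCT TGA TAT ACG — no ATG→stop ORF.
Frame 2: GGT AAT GAT ATA TTC GTG AAA TTA ATG CAG GTG TTA GAC GAC GTA ATC TAG CTT GAT ATA — ATG at 26, stop TAG at 50 → 27 nt.
Frame 3: GTA ATG ATA TAT TCG TGA AAT TAA TGC AGG TGT TAG ACG ACG TAA TCT AGC TTG ATA TAC — ATG at 6, stop TGA at 18 → 15 nt.
Largest ORF found is 27 nucleotides < 33, so no.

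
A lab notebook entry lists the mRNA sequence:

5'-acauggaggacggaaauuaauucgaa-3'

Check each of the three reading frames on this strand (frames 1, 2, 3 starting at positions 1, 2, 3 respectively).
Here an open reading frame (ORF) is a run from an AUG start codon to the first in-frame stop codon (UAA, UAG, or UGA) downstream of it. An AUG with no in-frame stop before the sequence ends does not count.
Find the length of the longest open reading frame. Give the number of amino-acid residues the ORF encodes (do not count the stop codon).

Frame 1: ACA UGG AGG ACG GAA AUU AAU UCG — no AUG→stop ORF.
Frame 2: CAU GGA GGA CGG AAA UUA AUU CGA — no AUG→stop ORF.
Frame 3: AUG GAG GAC GGA AAU UAA UUC GAA — AUG at 3, stop UAA at 18 → 18 nt.
Longest: frame 3, positions 3–20, 18 nt = 6 codons = 5 aa. → 5 amino acids.

5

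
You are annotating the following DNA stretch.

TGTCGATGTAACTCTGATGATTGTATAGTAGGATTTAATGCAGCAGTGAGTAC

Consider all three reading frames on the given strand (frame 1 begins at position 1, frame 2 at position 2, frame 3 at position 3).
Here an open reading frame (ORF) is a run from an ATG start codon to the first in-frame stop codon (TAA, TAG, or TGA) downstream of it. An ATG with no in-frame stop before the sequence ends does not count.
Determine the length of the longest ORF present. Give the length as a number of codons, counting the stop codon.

Frame 1: TGT CGA TGT AAC TCT GAT GAT TGT ATA GTA GGA TTT AAT GCA GCA GTG AGT — no ATG→stop ORF.
Frame 2: GTC GAT GTA ACT CTG ATG ATT GTA TAG TAG GAT TTA ATG CAG CAG TGA GTA — ATG at 17, stop TAG at 26 → 12 nt; ATG at 38, stop TGA at 47 → 12 nt.
Frame 3: TCG ATG TAA CTC TGA TGA TTG TAT AGT AGG ATT TAA TGC AGC AGT GAG TAC — ATG at 6, stop TAA at 9 → 6 nt.
Longest: frame 2, positions 17–28, 12 nt = 4 codons = 3 aa. → 4 codons.

4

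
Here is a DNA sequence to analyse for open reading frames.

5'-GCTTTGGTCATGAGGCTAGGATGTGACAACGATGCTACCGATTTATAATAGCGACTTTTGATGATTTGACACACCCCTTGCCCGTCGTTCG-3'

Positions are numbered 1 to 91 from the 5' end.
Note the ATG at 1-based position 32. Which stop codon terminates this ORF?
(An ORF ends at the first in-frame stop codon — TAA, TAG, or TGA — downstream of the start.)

TGA

Codons from position 32: ATG (32–34), CTA (35–37), CCG (38–40), ATT (41–43), TAT (44–46), AAT (47–49), AGC (50–52), GAC (53–55), TTT (56–58), TGA (59–61).
The first in-frame stop codon is TGA.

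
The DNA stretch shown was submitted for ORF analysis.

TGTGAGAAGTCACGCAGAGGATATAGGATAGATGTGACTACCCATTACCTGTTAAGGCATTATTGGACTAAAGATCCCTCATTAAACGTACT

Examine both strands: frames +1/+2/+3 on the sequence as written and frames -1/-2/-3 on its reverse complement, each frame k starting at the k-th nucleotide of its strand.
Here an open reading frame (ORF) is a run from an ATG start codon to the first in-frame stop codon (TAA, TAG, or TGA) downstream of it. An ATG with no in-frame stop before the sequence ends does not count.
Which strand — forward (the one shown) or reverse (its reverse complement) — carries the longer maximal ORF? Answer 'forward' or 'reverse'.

Reverse complement (5'→3'): AGTACGTTTAATGAGGGATCTTTAGTCCAATAATGCCTTAACAGGTAATGGGTAGTCACATCTATCCTATATCCTCTGCGTGACTTCTCACA
Frame +1: TGT GAG AAG TCA CGC AGA GGA TAT AGG ATA GAT GTG ACT ACC CAT TAC CTG TTA AGG CAT TAT TGG ACT AAA GAT CCC TCA TTA AAC GTA — no ATG→stop ORF.
Frame +2: GTG AGA AGT CAC GCA GAG GAT ATA GGA TAG ATG TGA CTA CCC ATT ACC TGT TAA GGC ATT ATT GGA CTA AAG ATC CCT CAT TAA ACG TAC — ATG at 32, stop TGA at 35 → 6 nt.
Frame +3: TGA GAA GTC ACG CAG AGG ATA TAG GAT AGA TGT GAC TAC CCA TTA CCT GTT AAG GCA TTA TTG GAC TAA AGA TCC CTC ATT AAA CGT ACT — no ATG→stop ORF.
Frame -1: AGT ACG TTT AAT GAG GGA TCT TTA GTC CAA TAA TGC CTT AAC AGG TAA TGG GTA GTC ACA TCT ATC CTA TAT CCT CTG CGT GAC TTC TCA — no ATG→stop ORF.
Frame -2: GTA CGT TTA ATG AGG GAT CTT TAG TCC AAT AAT GCC TTA ACA GGT AAT GGG TAG TCA CAT CTA TCC TAT ATC CTC TGC GTG ACT TCT CAC — ATG at 11, stop TAG at 23 → 15 nt.
Frame -3: TAC GTT TAA TGA GGG ATC TTT AGT CCA ATA ATG CCT TAA CAG GTA ATG GGT AGT CAC ATC TAT CCT ATA TCC TCT GCG TGA CTT CTC ACA — ATG at 33, stop TAA at 39 → 9 nt; ATG at 48, stop TGA at 81 → 36 nt.
Forward-strand max 6 nt; reverse-strand max 36 nt. The reverse strand has the longer ORF.

reverse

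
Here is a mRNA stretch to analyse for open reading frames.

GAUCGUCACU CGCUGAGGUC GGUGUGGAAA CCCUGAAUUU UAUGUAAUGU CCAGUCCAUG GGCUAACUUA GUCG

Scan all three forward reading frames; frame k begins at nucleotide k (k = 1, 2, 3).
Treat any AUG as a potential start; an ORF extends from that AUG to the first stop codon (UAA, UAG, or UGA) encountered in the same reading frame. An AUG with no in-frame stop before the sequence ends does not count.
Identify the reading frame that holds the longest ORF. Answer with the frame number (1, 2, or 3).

1

Frame 1: GAU CGU CAC UCG CUG AGG UCG GUG UGG AAA CCC UGA AUU UUA UGU AAU GUC CAG UCC AUG GGC UAA CUU AGU — AUG at 58, stop UAA at 64 → 9 nt.
Frame 2: AUC GUC ACU CGC UGA GGU CGG UGU GGA AAC CCU GAA UUU UAU GUA AUG UCC AGU CCA UGG GCU AAC UUA GUC — no AUG→stop ORF.
Frame 3: UCG UCA CUC GCU GAG GUC GGU GUG GAA ACC CUG AAU UUU AUG UAA UGU CCA GUC CAU GGG CUA ACU UAG UCG — AUG at 42, stop UAA at 45 → 6 nt.
Longest ORF is 9 nt in frame 1 (positions 58–66).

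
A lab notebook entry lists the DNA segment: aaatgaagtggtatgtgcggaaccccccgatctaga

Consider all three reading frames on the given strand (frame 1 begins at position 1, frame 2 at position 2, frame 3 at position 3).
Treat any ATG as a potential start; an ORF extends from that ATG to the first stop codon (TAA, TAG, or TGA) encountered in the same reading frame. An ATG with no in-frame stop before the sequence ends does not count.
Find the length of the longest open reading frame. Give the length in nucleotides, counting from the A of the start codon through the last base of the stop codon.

33

Frame 1: AAA TGA AGT GGT ATG TGC GGA ACC CCC CGA TCT AGA — no ATG→stop ORF.
Frame 2: AAT GAA GTG GTA TGT GCG GAA CCC CCC GAT CTA — no ATG→stop ORF.
Frame 3: ATG AAG TGG TAT GTG CGG AAC CCC CCG ATC TAG — ATG at 3, stop TAG at 33 → 33 nt.
Longest: frame 3, positions 3–35, 33 nt = 11 codons = 10 aa. → 33 nucleotides.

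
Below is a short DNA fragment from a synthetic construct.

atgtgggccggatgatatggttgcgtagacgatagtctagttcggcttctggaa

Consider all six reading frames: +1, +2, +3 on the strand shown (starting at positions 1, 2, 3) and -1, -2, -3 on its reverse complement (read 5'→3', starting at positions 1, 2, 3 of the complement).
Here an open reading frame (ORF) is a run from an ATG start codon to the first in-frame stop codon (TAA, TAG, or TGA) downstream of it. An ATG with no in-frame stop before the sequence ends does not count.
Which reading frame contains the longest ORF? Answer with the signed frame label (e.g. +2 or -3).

Reverse complement (5'→3'): TTCCAGAAGCCGAACTAGACTATCGTCTACGCAACCATATCATCCGGCCCACAT
Frame +1: ATG TGG GCC GGA TGA TAT GGT TGC GTA GAC GAT AGT CTA GTT CGG CTT CTG GAA — ATG at 1, stop TGA at 13 → 15 nt.
Frame +2: TGT GGG CCG GAT GAT ATG GTT GCG TAG ACG ATA GTC TAG TTC GGC TTC TGG — ATG at 17, stop TAG at 26 → 12 nt.
Frame +3: GTG GGC CGG ATG ATA TGG TTG CGT AGA CGA TAG TCT AGT TCG GCT TCT GGA — ATG at 12, stop TAG at 33 → 24 nt.
Frame -1: TTC CAG AAG CCG AAC TAG ACT ATC GTC TAC GCA ACC ATA TCA TCC GGC CCA CAT — no ATG→stop ORF.
Frame -2: TCC AGA AGC CGA ACT AGA CTA TCG TCT ACG CAA CCA TAT CAT CCG GCC CAC — no ATG→stop ORF.
Frame -3: CCA GAA GCC GAA CTA GAC TAT CGT CTA CGC AAC CAT ATC ATC CGG CCC ACA — no ATG→stop ORF.
Longest ORF is 24 nt in frame +3 (positions 12–35).

+3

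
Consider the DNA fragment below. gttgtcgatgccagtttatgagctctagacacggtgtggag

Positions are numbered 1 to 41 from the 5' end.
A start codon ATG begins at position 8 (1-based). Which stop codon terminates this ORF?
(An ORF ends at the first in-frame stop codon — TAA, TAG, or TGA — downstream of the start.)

Codons from position 8: ATG (8–10), CCA (11–13), GTT (14–16), TAT (17–19), GAG (20–22), CTC (23–25), TAG (26–28).
The first in-frame stop codon is TAG.

TAG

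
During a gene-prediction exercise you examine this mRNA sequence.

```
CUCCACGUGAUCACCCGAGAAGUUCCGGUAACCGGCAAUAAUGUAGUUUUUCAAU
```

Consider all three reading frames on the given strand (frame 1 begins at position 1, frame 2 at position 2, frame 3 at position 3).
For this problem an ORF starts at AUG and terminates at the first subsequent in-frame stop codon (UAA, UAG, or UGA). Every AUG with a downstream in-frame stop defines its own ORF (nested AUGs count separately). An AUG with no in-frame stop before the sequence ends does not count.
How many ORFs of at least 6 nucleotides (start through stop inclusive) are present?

1

Frame 1: CUC CAC GUG AUC ACC CGA GAA GUU CCG GUA ACC GGC AAU AAU GUA GUU UUU CAA — no AUG→stop ORF.
Frame 2: UCC ACG UGA UCA CCC GAG AAG UUC CGG UAA CCG GCA AUA AUG UAG UUU UUC AAU — AUG at 41, stop UAG at 44 → 6 nt.
Frame 3: CCA CGU GAU CAC CCG AGA AGU UCC GGU AAC CGG CAA UAA UGU AGU UUU UCA — no AUG→stop ORF.
ORFs ≥ 6 nucleotides: frame 2 41–46 (6 nucleotides). Count = 1.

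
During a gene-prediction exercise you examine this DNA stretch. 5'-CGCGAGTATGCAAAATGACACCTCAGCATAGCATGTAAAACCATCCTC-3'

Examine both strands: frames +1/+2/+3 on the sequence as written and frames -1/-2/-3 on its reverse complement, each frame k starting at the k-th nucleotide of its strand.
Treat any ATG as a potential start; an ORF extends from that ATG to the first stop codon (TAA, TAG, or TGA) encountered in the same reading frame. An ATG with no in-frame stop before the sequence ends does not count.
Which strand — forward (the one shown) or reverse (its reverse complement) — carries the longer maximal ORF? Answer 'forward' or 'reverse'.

forward

Reverse complement (5'→3'): GAGGATGGTTTTACATGCTATGCTGAGGTGTCATTTTGCATACTCGCG
Frame +1: CGC GAG TAT GCA AAA TGA CAC CTC AGC ATA GCA TGT AAA ACC ATC CTC — no ATG→stop ORF.
Frame +2: GCG AGT ATG CAA AAT GAC ACC TCA GCA TAG CAT GTA AAA CCA TCC — ATG at 8, stop TAG at 29 → 24 nt.
Frame +3: CGA GTA TGC AAA ATG ACA CCT CAG CAT AGC ATG TAA AAC CAT CCT — ATG at 15, stop TAA at 36 → 24 nt; ATG at 33, stop TAA at 36 → 6 nt.
Frame -1: GAG GAT GGT TTT ACA TGC TAT GCT GAG GTG TCA TTT TGC ATA CTC GCG — no ATG→stop ORF.
Frame -2: AGG ATG GTT TTA CAT GCT ATG CTG AGG TGT CAT TTT GCA TAC TCG — no ATG→stop ORF.
Frame -3: GGA TGG TTT TAC ATG CTA TGC TGA GGT GTC ATT TTG CAT ACT CGC — ATG at 15, stop TGA at 24 → 12 nt.
Forward-strand max 24 nt; reverse-strand max 12 nt. The forward strand has the longer ORF.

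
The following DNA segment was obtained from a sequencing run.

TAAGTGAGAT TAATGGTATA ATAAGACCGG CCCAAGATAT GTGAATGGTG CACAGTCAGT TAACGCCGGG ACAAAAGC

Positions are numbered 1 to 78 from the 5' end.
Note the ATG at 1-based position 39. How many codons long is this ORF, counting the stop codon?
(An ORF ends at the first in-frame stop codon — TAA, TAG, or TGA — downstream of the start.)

2

Codons from position 39: ATG (39–41), TGA (42–44).
TGA is the first in-frame stop; that's 2 codons including the stop.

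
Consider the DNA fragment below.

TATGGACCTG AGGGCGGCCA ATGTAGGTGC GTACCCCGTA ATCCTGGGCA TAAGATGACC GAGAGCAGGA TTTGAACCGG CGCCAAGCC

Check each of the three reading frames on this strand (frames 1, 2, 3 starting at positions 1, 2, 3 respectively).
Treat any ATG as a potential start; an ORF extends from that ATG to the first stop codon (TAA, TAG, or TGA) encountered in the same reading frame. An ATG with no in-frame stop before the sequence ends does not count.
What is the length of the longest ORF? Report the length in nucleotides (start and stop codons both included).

Frame 1: TAT GGA CCT GAG GGC GGC CAA TGT AGG TGC GTA CCC CGT AAT CCT GGG CAT AAG ATG ACC GAG AGC AGG ATT TGA ACC GGC GCC AAG — ATG at 55, stop TGA at 73 → 21 nt.
Frame 2: ATG GAC CTG AGG GCG GCC AAT GTA GGT GCG TAC CCC GTA ATC CTG GGC ATA AGA TGA CCG AGA GCA GGA TTT GAA CCG GCG CCA AGC — ATG at 2, stop TGA at 56 → 57 nt.
Frame 3: TGG ACC TGA GGG CGG CCA ATG TAG GTG CGT ACC CCG TAA TCC TGG GCA TAA GAT GAC CGA GAG CAG GAT TTG AAC CGG CGC CAA GCC — ATG at 21, stop TAG at 24 → 6 nt.
Longest: frame 2, positions 2–58, 57 nt = 19 codons = 18 aa. → 57 nucleotides.

57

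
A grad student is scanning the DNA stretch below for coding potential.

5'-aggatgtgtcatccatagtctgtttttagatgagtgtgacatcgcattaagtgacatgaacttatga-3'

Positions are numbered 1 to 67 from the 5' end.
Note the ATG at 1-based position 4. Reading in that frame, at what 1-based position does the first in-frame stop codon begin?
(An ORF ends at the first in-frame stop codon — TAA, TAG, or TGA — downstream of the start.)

16

Codons from position 4: ATG (4–6), TGT (7–9), CAT (10–12), CCA (13–15), TAG (16–18).
TAG is a stop codon; it begins at position 16.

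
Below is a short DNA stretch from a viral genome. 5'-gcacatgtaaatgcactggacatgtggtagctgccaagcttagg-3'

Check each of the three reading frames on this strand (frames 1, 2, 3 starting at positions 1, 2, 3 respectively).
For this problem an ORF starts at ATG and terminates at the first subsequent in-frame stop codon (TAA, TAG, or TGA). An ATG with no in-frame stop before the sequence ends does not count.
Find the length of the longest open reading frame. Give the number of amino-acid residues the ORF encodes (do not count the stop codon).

10

Frame 1: GCA CAT GTA AAT GCA CTG GAC ATG TGG TAG CTG CCA AGC TTA — ATG at 22, stop TAG at 28 → 9 nt.
Frame 2: CAC ATG TAA ATG CAC TGG ACA TGT GGT AGC TGC CAA GCT TAG — ATG at 5, stop TAA at 8 → 6 nt; ATG at 11, stop TAG at 41 → 33 nt.
Frame 3: ACA TGT AAA TGC ACT GGA CAT GTG GTA GCT GCC AAG CTT AGG — no ATG→stop ORF.
Longest: frame 2, positions 11–43, 33 nt = 11 codons = 10 aa. → 10 amino acids.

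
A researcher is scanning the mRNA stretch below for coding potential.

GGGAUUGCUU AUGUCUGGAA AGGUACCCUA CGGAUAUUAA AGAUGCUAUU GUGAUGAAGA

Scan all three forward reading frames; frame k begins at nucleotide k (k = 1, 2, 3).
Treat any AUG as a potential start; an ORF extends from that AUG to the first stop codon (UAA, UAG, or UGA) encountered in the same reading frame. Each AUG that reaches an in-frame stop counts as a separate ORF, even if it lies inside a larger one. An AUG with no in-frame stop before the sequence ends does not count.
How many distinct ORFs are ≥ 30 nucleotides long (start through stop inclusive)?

Frame 1: GGG AUU GCU UAU GUC UGG AAA GGU ACC CUA CGG AUA UUA AAG AUG CUA UUG UGA UGA AGA — AUG at 43, stop UGA at 52 → 12 nt.
Frame 2: GGA UUG CUU AUG UCU GGA AAG GUA CCC UAC GGA UAU UAA AGA UGC UAU UGU GAU GAA — AUG at 11, stop UAA at 38 → 30 nt.
Frame 3: GAU UGC UUA UGU CUG GAA AGG UAC CCU ACG GAU AUU AAA GAU GCU AUU GUG AUG AAG — no AUG→stop ORF.
ORFs ≥ 30 nucleotides: frame 2 11–40 (30 nucleotides). Count = 1.

1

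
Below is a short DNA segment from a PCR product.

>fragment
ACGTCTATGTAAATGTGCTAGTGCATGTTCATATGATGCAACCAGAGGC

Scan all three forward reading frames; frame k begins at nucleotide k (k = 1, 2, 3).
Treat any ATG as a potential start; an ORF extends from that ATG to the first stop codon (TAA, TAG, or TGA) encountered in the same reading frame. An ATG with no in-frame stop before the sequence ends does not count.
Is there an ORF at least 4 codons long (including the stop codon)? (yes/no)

yes

Frame 1: ACG TCT ATG TAA ATG TGC TAG TGC ATG TTC ATA TGA TGC AAC CAG AGG — ATG at 7, stop TAA at 10 → 6 nt; ATG at 13, stop TAG at 19 → 9 nt; ATG at 25, stop TGA at 34 → 12 nt.
Frame 2: CGT CTA TGT AAA TGT GCT AGT GCA TGT TCA TAT GAT GCA ACC AGA GGC — no ATG→stop ORF.
Frame 3: GTC TAT GTA AAT GTG CTA GTG CAT GTT CAT ATG ATG CAA CCA GAG — no ATG→stop ORF.
Frame 1 has an ORF of 4 codons (positions 25–36) ≥ 4, so yes.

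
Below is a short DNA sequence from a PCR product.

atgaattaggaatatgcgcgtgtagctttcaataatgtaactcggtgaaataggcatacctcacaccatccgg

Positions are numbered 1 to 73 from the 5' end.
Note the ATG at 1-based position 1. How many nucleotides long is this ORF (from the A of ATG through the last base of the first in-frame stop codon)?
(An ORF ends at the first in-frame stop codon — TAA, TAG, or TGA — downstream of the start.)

9

Codons from position 1: ATG (1–3), AAT (4–6), TAG (7–9).
TAG is the first in-frame stop; ORF spans 1–9, 9 nucleotides.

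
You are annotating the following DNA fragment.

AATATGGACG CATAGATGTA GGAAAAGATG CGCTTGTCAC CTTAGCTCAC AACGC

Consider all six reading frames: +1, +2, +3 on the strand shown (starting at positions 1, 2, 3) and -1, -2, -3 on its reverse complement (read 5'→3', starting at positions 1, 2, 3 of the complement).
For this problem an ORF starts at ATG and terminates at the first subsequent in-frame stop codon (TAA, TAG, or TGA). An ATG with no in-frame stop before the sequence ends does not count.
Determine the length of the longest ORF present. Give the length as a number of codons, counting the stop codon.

Reverse complement (5'→3'): GCGTTGTGAGCTAAGGTGACAAGCGCATCTTTTCCTACATCTATGCGTCCATATT
Frame +1: AAT ATG GAC GCA TAG ATG TAG GAA AAG ATG CGC TTG TCA CCT TAG CTC ACA ACG — ATG at 4, stop TAG at 13 → 12 nt; ATG at 16, stop TAG at 19 → 6 nt; ATG at 28, stop TAG at 43 → 18 nt.
Frame +2: ATA TGG ACG CAT AGA TGT AGG AAA AGA TGC GCT TGT CAC CTT AGC TCA CAA CGC — no ATG→stop ORF.
Frame +3: TAT GGA CGC ATA GAT GTA GGA AAA GAT GCG CTT GTC ACC TTA GCT CAC AAC — no ATG→stop ORF.
Frame -1: GCG TTG TGA GCT AAG GTG ACA AGC GCA TCT TTT CCT ACA TCT ATG CGT CCA TAT — no ATG→stop ORF.
Frame -2: CGT TGT GAG CTA AGG TGA CAA GCG CAT CTT TTC CTA CAT CTA TGC GTC CAT ATT — no ATG→stop ORF.
Frame -3: GTT GTG AGC TAA GGT GAC AAG CGC ATC TTT TCC TAC ATC TAT GCG TCC ATA — no ATG→stop ORF.
Longest: frame +1, positions 28–45, 18 nt = 6 codons = 5 aa. → 6 codons.

6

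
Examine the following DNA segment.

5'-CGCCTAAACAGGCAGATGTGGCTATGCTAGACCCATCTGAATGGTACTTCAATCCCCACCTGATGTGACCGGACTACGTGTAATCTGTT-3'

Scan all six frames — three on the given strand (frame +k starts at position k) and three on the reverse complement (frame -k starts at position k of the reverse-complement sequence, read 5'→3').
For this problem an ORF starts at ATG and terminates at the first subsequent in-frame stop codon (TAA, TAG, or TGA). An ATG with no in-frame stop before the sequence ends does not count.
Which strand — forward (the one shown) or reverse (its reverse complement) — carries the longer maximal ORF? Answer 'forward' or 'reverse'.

Reverse complement (5'→3'): AACAGATTACACGTAGTCCGGTCACATCAGGTGGGGATTGAAGTACCATTCAGATGGGTCTAGCATAGCCACATCTGCCTGTTTAGGCG
Frame +1: CGC CTA AAC AGG CAG ATG TGG CTA TGC TAG ACC CAT CTG AAT GGT ACT TCA ATC CCC ACC TGA TGT GAC CGG ACT ACG TGT AAT CTG — ATG at 16, stop TAG at 28 → 15 nt.
Frame +2: GCC TAA ACA GGC AGA TGT GGC TAT GCT AGA CCC ATC TGA ATG GTA CTT CAA TCC CCA CCT GAT GTG ACC GGA CTA CGT GTA ATC TGT — no ATG→stop ORF.
Frame +3: CCT AAA CAG GCA GAT GTG GCT ATG CTA GAC CCA TCT GAA TGG TAC TTC AAT CCC CAC CTG ATG TGA CCG GAC TAC GTG TAA TCT GTT — ATG at 24, stop TGA at 66 → 45 nt; ATG at 63, stop TGA at 66 → 6 nt.
Frame -1: AAC AGA TTA CAC GTA GTC CGG TCA CAT CAG GTG GGG ATT GAA GTA CCA TTC AGA TGG GTC TAG CAT AGC CAC ATC TGC CTG TTT AGG — no ATG→stop ORF.
Frame -2: ACA GAT TAC ACG TAG TCC GGT CAC ATC AGG TGG GGA TTG AAG TAC CAT TCA GAT GGG TCT AGC ATA GCC ACA TCT GCC TGT TTA GGC — no ATG→stop ORF.
Frame -3: CAG ATT ACA CGT AGT CCG GTC ACA TCA GGT GGG GAT TGA AGT ACC ATT CAG ATG GGT CTA GCA TAG CCA CAT CTG CCT GTT TAG GCG — ATG at 54, stop TAG at 66 → 15 nt.
Forward-strand max 45 nt; reverse-strand max 15 nt. The forward strand has the longer ORF.

forward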